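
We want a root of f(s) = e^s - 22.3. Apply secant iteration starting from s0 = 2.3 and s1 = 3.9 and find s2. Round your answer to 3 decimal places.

f(2.3) = -12.32582, f(3.9) = 27.10245
s2 = 3.90000 − 27.10245·(3.90000 − 2.30000) / (27.10245 − (-12.32582)) = 3.90000 − (43.36392)/(39.42827) = 2.80018

2.800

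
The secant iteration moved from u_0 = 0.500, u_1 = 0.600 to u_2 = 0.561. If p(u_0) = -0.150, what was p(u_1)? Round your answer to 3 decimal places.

The secant line through (0.500, -0.150) and (0.600, p(u_1)) crosses zero at u_2 = 0.561.
So (0.500, -0.150), (0.600, p(u_1)), (0.561, 0) are collinear:
p(u_1) = -0.150 · (0.600 − 0.561) / (0.500 − 0.561) = -0.150 · (0.03900)/(-0.06100) = 0.09590

0.096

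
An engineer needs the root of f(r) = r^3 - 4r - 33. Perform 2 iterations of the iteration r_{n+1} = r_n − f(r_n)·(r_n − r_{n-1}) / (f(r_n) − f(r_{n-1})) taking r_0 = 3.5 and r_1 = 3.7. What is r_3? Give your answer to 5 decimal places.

f(3.5) = -4.1250000, f(3.7) = 2.8530000
r_2 = 3.7000000 − 2.8530000·(3.7000000 − 3.5000000) / (2.8530000 − (-4.1250000)) = 3.7000000 − (0.5706000)/(6.9780000) = 3.6182287
f(3.6182287) = -0.1045875
r_3 = 3.6182287 − (-0.1045875)·(3.6182287 − 3.7000000) / (-0.1045875 − 2.8530000) = 3.6182287 − (0.0085523)/(-2.9575875) = 3.6211204

3.62112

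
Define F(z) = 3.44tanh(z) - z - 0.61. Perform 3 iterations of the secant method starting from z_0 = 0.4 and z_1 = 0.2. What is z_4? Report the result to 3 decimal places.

F(0.4) = 0.29702, F(0.2) = -0.13103
z_2 = 0.20000 − (-0.13103)·(0.20000 − 0.40000) / (-0.13103 − 0.29702) = 0.20000 − (0.02621)/(-0.42805) = 0.26122
F(0.26122) = 0.00748
z_3 = 0.26122 − 0.00748·(0.26122 − 0.20000) / (0.00748 − (-0.13103)) = 0.26122 − (0.00046)/(0.13851) = 0.25791
F(0.25791) = 0.00015
z_4 = 0.25791 − 0.00015·(0.25791 − 0.26122) / (0.00015 − 0.00748) = 0.25791 − (0.00000)/(-0.00734) = 0.25785

0.258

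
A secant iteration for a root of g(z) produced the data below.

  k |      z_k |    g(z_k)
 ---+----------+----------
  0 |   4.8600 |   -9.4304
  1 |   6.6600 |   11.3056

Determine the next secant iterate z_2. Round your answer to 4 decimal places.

z_2 = 6.6600 − 11.3056·(6.6600 − 4.8600) / (11.3056 − (-9.4304))
   = 6.6600 − (20.350080)/(20.736000) = 5.678611

5.6786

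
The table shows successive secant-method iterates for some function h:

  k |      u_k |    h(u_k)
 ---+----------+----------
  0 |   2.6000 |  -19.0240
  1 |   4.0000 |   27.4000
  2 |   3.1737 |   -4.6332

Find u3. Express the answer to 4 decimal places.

u3 = 3.1737 − (-4.6332)·(3.1737 − 4.0000) / (-4.6332 − 27.4000)
   = 3.1737 − (3.828413)/(-32.033200) = 3.293214

3.2932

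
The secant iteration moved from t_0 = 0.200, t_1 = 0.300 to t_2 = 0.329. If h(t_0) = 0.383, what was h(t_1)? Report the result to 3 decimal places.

0.086

The secant line through (0.200, 0.383) and (0.300, h(t_1)) crosses zero at t_2 = 0.329.
So (0.200, 0.383), (0.300, h(t_1)), (0.329, 0) are collinear:
h(t_1) = 0.383 · (0.300 − 0.329) / (0.200 − 0.329) = 0.383 · (-0.02900)/(-0.12900) = 0.08610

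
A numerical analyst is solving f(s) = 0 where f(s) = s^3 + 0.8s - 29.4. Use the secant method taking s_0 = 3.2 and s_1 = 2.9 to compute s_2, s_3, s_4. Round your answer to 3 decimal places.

f(3.2) = 5.92800, f(2.9) = -2.69100
s_2 = 2.90000 − (-2.69100)·(2.90000 − 3.20000) / (-2.69100 − 5.92800) = 2.90000 − (0.80730)/(-8.61900) = 2.99367
f(2.99367) = -0.17575
s_3 = 2.99367 − (-0.17575)·(2.99367 − 2.90000) / (-0.17575 − (-2.69100)) = 2.99367 − (-0.01646)/(2.51525) = 3.00021
f(3.00021) = 0.00583
s_4 = 3.00021 − 0.00583·(3.00021 − 2.99367) / (0.00583 − (-0.17575)) = 3.00021 − (0.00004)/(0.18158) = 3.00000

2.994, 3.000, 3.000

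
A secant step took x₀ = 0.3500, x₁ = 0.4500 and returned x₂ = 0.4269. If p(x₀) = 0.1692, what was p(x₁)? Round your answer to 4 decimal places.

The secant line through (0.3500, 0.1692) and (0.4500, p(x₁)) crosses zero at x₂ = 0.4269.
So (0.3500, 0.1692), (0.4500, p(x₁)), (0.4269, 0) are collinear:
p(x₁) = 0.1692 · (0.4500 − 0.4269) / (0.3500 − 0.4269) = 0.1692 · (0.023100)/(-0.076900) = -0.050826

-0.0508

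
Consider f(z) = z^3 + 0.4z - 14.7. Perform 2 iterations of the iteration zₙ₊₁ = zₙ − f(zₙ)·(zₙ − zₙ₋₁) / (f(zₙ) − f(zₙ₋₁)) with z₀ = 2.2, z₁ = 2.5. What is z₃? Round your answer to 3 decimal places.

2.395

f(2.2) = -3.17200, f(2.5) = 1.92500
z₂ = 2.50000 − 1.92500·(2.50000 − 2.20000) / (1.92500 − (-3.17200)) = 2.50000 − (0.57750)/(5.09700) = 2.38670
f(2.38670) = -0.14991
z₃ = 2.38670 − (-0.14991)·(2.38670 − 2.50000) / (-0.14991 − 1.92500) = 2.38670 − (0.01698)/(-2.07491) = 2.39488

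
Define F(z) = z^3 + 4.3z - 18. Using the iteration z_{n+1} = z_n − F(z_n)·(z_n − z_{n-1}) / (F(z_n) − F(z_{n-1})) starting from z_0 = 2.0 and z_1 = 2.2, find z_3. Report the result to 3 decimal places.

F(2.0) = -1.40000, F(2.2) = 2.10800
z_2 = 2.20000 − 2.10800·(2.20000 − 2.00000) / (2.10800 − (-1.40000)) = 2.20000 − (0.42160)/(3.50800) = 2.07982
F(2.07982) = -0.06024
z_3 = 2.07982 − (-0.06024)·(2.07982 − 2.20000) / (-0.06024 − 2.10800) = 2.07982 − (0.00724)/(-2.16824) = 2.08316

2.083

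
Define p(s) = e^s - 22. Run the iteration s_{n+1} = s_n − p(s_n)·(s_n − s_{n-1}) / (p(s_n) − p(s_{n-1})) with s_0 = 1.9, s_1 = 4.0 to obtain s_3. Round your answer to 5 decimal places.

p(1.9) = -15.3141056, p(4.0) = 32.5981500
s_2 = 4.0000000 − 32.5981500·(4.0000000 − 1.9000000) / (32.5981500 − (-15.3141056)) = 4.0000000 − (68.4561151)/(47.9122556) = 2.5712191
p(2.5712191) = -8.9182371
s_3 = 2.5712191 − (-8.9182371)·(2.5712191 − 4.0000000) / (-8.9182371 − 32.5981500) = 2.5712191 − (12.7422068)/(-41.5163872) = 2.8781390

2.87814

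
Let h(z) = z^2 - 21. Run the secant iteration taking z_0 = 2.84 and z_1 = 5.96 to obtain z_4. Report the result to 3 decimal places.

4.584

h(2.84) = -12.93440, h(5.96) = 14.52160
z_2 = 5.96000 − 14.52160·(5.96000 − 2.84000) / (14.52160 − (-12.93440)) = 5.96000 − (45.30739)/(27.45600) = 4.30982
h(4.30982) = -2.42547
z_3 = 4.30982 − (-2.42547)·(4.30982 − 5.96000) / (-2.42547 − 14.52160) = 4.30982 − (4.00246)/(-16.94707) = 4.54599
h(4.54599) = -0.33395
z_4 = 4.54599 − (-0.33395)·(4.54599 − 4.30982) / (-0.33395 − (-2.42547)) = 4.54599 − (-0.07887)/(2.09151) = 4.58370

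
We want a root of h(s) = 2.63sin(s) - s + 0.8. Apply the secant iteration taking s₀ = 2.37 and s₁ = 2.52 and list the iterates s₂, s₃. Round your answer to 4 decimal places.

2.4575, 2.4590

h(2.37) = 0.263840, h(2.52) = -0.188470
s₂ = 2.520000 − (-0.188470)·(2.520000 − 2.370000) / (-0.188470 − 0.263840) = 2.520000 − (-0.028271)/(-0.452311) = 2.457497
h(2.457497) = 0.004589
s₃ = 2.457497 − 0.004589·(2.457497 − 2.520000) / (0.004589 − (-0.188470)) = 2.457497 − (-0.000287)/(0.193059) = 2.458983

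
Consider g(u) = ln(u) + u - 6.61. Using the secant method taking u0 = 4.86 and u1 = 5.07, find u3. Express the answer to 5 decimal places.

g(4.86) = -0.1689616, g(5.07) = 0.0833408
u2 = 5.0700000 − 0.0833408·(5.0700000 − 4.8600000) / (0.0833408 − (-0.1689616)) = 5.0700000 − (0.0175016)/(0.2523024) = 5.0006326
g(5.0006326) = 0.0001970
u3 = 5.0006326 − 0.0001970·(5.0006326 − 5.0700000) / (0.0001970 − 0.0833408) = 5.0006326 − (-0.0000137)/(-0.0831438) = 5.0004682

5.00047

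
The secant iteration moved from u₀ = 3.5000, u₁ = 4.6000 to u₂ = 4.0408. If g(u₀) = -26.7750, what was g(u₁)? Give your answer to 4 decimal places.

27.6860

The secant line through (3.5000, -26.7750) and (4.6000, g(u₁)) crosses zero at u₂ = 4.0408.
So (3.5000, -26.7750), (4.6000, g(u₁)), (4.0408, 0) are collinear:
g(u₁) = -26.7750 · (4.6000 − 4.0408) / (3.5000 − 4.0408) = -26.7750 · (0.559200)/(-0.540800) = 27.685984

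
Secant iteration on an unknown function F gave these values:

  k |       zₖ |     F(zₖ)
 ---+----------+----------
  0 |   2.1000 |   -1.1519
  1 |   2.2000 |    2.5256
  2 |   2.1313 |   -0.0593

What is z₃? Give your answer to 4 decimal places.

2.1329

z₃ = 2.1313 − (-0.0593)·(2.1313 − 2.2000) / (-0.0593 − 2.5256)
   = 2.1313 − (0.004074)/(-2.584900) = 2.132876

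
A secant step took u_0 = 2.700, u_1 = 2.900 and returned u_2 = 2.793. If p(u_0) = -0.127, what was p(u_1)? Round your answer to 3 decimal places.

0.146

The secant line through (2.700, -0.127) and (2.900, p(u_1)) crosses zero at u_2 = 2.793.
So (2.700, -0.127), (2.900, p(u_1)), (2.793, 0) are collinear:
p(u_1) = -0.127 · (2.900 − 2.793) / (2.700 − 2.793) = -0.127 · (0.10700)/(-0.09300) = 0.14612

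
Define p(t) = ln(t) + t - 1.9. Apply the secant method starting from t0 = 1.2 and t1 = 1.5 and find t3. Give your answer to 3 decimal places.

1.497

p(1.2) = -0.51768, p(1.5) = 0.00547
t2 = 1.50000 − 0.00547·(1.50000 − 1.20000) / (0.00547 − (-0.51768)) = 1.50000 − (0.00164)/(0.52314) = 1.49687
p(1.49687) = 0.00024
t3 = 1.49687 − 0.00024·(1.49687 − 1.50000) / (0.00024 − 0.00547) = 1.49687 − (0.00000)/(-0.00523) = 1.49672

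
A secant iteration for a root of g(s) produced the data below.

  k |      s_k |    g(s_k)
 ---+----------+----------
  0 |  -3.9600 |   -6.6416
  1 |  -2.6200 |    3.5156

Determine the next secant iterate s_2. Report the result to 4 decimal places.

-3.0838

s_2 = -2.6200 − 3.5156·(-2.6200 − (-3.9600)) / (3.5156 − (-6.6416))
   = -2.6200 − (4.710904)/(10.157200) = -3.083799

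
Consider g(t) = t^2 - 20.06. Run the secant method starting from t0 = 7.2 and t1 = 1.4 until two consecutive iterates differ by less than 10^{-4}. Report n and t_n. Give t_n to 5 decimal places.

n = 7, t_n = 4.47884

g(7.2) = 31.7800000, g(1.4) = -18.1000000
t2 = 1.4000000 − (-18.1000000)·(-5.8000000)/(-49.8800000) = 3.5046512;  |Δ| = 2.1046512
g(3.5046512) = -7.7774202
t3 = 3.5046512 − (-7.7774202)·(2.1046512)/(10.3225798) = 5.0903746;  |Δ| = 1.5857234
g(5.0903746) = 5.8519134
t4 = 5.0903746 − 5.8519134·(1.5857234)/(13.6293336) = 4.4095257;  |Δ| = 0.6808489
g(4.4095257) = -0.6160828
t5 = 4.4095257 − (-0.6160828)·(-0.6808489)/(-6.4679962) = 4.4743772;  |Δ| = 0.0648515
g(4.4743772) = -0.0399484
t6 = 4.4743772 − (-0.0399484)·(0.0648515)/(0.5761345) = 4.4788739;  |Δ| = 0.0044967
g(4.4788739) = 0.0003118
t7 = 4.4788739 − 0.0003118·(0.0044967)/(0.0402602) = 4.4788391;  |Δ| = 0.0000348
|t7 − t6| = 0.0000348 < 10^{-4}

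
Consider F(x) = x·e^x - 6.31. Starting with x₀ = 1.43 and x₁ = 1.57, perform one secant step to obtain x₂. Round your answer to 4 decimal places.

1.4598

F(1.43) = -0.334460, F(1.57) = 1.236438
x₂ = 1.570000 − 1.236438·(1.570000 − 1.430000) / (1.236438 − (-0.334460)) = 1.570000 − (0.173101)/(1.570898) = 1.459807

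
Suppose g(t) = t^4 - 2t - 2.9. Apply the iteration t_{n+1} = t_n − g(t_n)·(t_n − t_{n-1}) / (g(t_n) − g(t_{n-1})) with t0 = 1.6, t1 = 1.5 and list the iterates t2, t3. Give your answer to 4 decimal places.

1.5649, 1.5675

g(1.6) = 0.453600, g(1.5) = -0.837500
t2 = 1.500000 − (-0.837500)·(1.500000 − 1.600000) / (-0.837500 − 0.453600) = 1.500000 − (0.083750)/(-1.291100) = 1.564867
g(1.564867) = -0.033068
t3 = 1.564867 − (-0.033068)·(1.564867 − 1.500000) / (-0.033068 − (-0.837500)) = 1.564867 − (-0.002145)/(0.804432) = 1.567534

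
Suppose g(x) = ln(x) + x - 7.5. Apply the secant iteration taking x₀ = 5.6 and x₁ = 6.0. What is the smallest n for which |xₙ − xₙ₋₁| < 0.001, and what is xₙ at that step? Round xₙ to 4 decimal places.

g(5.6) = -0.177233, g(6.0) = 0.291759
x₂ = 6.000000 − 0.291759·(0.400000)/(0.468993) = 5.751161;  |Δ| = 0.248839
g(5.751161) = 0.000563
x₃ = 5.751161 − 0.000563·(-0.248839)/(-0.291197) = 5.750680;  |Δ| = 0.000481
|x₃ − x₂| = 0.000481 < 0.001

n = 3, xₙ = 5.7507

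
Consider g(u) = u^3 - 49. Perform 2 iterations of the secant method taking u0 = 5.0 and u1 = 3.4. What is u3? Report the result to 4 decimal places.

3.6652

g(5.0) = 76.000000, g(3.4) = -9.696000
u2 = 3.400000 − (-9.696000)·(3.400000 − 5.000000) / (-9.696000 − 76.000000) = 3.400000 − (15.513600)/(-85.696000) = 3.581031
g(3.581031) = -3.077650
u3 = 3.581031 − (-3.077650)·(3.581031 − 3.400000) / (-3.077650 − (-9.696000)) = 3.581031 − (-0.557149)/(6.618350) = 3.665213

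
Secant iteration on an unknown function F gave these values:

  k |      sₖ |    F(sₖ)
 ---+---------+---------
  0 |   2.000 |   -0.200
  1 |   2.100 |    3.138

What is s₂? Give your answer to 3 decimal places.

s₂ = 2.100 − 3.138·(2.100 − 2.000) / (3.138 − (-0.200))
   = 2.100 − (0.31380)/(3.33800) = 2.00599

2.006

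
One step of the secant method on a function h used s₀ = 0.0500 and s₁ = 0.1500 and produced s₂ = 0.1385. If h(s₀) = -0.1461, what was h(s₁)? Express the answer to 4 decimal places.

0.0190

The secant line through (0.0500, -0.1461) and (0.1500, h(s₁)) crosses zero at s₂ = 0.1385.
So (0.0500, -0.1461), (0.1500, h(s₁)), (0.1385, 0) are collinear:
h(s₁) = -0.1461 · (0.1500 − 0.1385) / (0.0500 − 0.1385) = -0.1461 · (0.011500)/(-0.088500) = 0.018985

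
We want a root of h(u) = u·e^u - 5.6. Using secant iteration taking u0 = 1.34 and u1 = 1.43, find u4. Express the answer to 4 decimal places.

h(1.34) = -0.482482, h(1.43) = 0.375540
u2 = 1.430000 − 0.375540·(1.430000 − 1.340000) / (0.375540 − (-0.482482)) = 1.430000 − (0.033799)/(0.858022) = 1.390609
h(1.390609) = -0.013515
u3 = 1.390609 − (-0.013515)·(1.390609 − 1.430000) / (-0.013515 − 0.375540) = 1.390609 − (0.000532)/(-0.389055) = 1.391977
h(1.391977) = -0.000361
u4 = 1.391977 − (-0.000361)·(1.391977 − 1.390609) / (-0.000361 − (-0.013515)) = 1.391977 − (0.000000)/(0.013154) = 1.392015

1.3920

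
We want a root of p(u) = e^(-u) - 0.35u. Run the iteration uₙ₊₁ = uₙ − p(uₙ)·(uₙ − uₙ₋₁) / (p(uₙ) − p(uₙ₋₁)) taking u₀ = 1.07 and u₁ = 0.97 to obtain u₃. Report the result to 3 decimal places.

p(1.07) = -0.03149, p(0.97) = 0.03958
u₂ = 0.97000 − 0.03958·(0.97000 − 1.07000) / (0.03958 − (-0.03149)) = 0.97000 − (-0.00396)/(0.07107) = 1.02569
p(1.02569) = -0.00044
u₃ = 1.02569 − (-0.00044)·(1.02569 − 0.97000) / (-0.00044 − 0.03958) = 1.02569 − (-0.00002)/(-0.04003) = 1.02507

1.025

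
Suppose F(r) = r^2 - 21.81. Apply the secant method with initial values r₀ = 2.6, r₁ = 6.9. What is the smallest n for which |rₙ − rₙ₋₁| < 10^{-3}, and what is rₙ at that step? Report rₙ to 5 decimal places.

n = 6, rₙ = 4.67012

F(2.6) = -15.0500000, F(6.9) = 25.8000000
r₂ = 6.9000000 − 25.8000000·(4.3000000)/(40.8500000) = 4.1842105;  |Δ| = 2.7157895
F(4.1842105) = -4.3023823
r₃ = 4.1842105 − (-4.3023823)·(-2.7157895)/(-30.1023823) = 4.5723647;  |Δ| = 0.3881541
F(4.5723647) = -0.9034813
r₄ = 4.5723647 − (-0.9034813)·(0.3881541)/(3.3989010) = 4.6755421;  |Δ| = 0.1031775
F(4.6755421) = 0.0506944
r₅ = 4.6755421 − 0.0506944·(0.1031775)/(0.9541757) = 4.6700604;  |Δ| = 0.0054817
F(4.6700604) = -0.0005355
r₆ = 4.6700604 − (-0.0005355)·(-0.0054817)/(-0.0512299) = 4.6701177;  |Δ| = 0.0000573
|r₆ − r₅| = 0.0000573 < 10^{-3}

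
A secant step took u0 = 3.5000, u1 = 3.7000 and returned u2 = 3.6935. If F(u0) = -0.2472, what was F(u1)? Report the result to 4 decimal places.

The secant line through (3.5000, -0.2472) and (3.7000, F(u1)) crosses zero at u2 = 3.6935.
So (3.5000, -0.2472), (3.7000, F(u1)), (3.6935, 0) are collinear:
F(u1) = -0.2472 · (3.7000 − 3.6935) / (3.5000 − 3.6935) = -0.2472 · (0.006500)/(-0.193500) = 0.008304

0.0083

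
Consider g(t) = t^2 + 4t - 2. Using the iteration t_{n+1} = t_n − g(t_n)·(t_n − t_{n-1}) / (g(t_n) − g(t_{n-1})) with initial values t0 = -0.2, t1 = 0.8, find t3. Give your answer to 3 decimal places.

0.446

g(-0.2) = -2.76000, g(0.8) = 1.84000
t2 = 0.80000 − 1.84000·(0.80000 − (-0.20000)) / (1.84000 − (-2.76000)) = 0.80000 − (1.84000)/(4.60000) = 0.40000
g(0.40000) = -0.24000
t3 = 0.40000 − (-0.24000)·(0.40000 − 0.80000) / (-0.24000 − 1.84000) = 0.40000 − (0.09600)/(-2.08000) = 0.44615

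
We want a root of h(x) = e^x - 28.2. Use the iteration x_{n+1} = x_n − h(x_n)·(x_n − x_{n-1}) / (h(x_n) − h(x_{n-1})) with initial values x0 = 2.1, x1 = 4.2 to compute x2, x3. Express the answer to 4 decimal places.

h(2.1) = -20.033830, h(4.2) = 38.486331
x2 = 4.200000 − 38.486331·(4.200000 − 2.100000) / (38.486331 − (-20.033830)) = 4.200000 − (80.821295)/(58.520161) = 2.818915
h(2.818915) = -11.441336
x3 = 2.818915 − (-11.441336)·(2.818915 − 4.200000) / (-11.441336 − 38.486331) = 2.818915 − (15.801454)/(-49.927667) = 3.135402

2.8189, 3.1354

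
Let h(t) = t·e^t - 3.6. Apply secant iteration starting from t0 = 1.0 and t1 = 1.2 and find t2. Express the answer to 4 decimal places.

h(1.0) = -0.881718, h(1.2) = 0.384140
t2 = 1.200000 − 0.384140·(1.200000 − 1.000000) / (0.384140 − (-0.881718)) = 1.200000 − (0.076828)/(1.265858) = 1.139308

1.1393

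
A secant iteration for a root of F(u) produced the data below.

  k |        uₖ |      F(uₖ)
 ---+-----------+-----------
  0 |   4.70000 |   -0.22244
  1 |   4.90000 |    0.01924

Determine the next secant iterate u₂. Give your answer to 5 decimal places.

4.88408

u₂ = 4.90000 − 0.01924·(4.90000 − 4.70000) / (0.01924 − (-0.22244))
   = 4.90000 − (0.0038480)/(0.2416800) = 4.8840781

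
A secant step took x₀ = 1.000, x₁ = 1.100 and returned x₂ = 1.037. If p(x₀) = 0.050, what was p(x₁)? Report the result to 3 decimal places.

-0.085

The secant line through (1.000, 0.050) and (1.100, p(x₁)) crosses zero at x₂ = 1.037.
So (1.000, 0.050), (1.100, p(x₁)), (1.037, 0) are collinear:
p(x₁) = 0.050 · (1.100 − 1.037) / (1.000 − 1.037) = 0.050 · (0.06300)/(-0.03700) = -0.08514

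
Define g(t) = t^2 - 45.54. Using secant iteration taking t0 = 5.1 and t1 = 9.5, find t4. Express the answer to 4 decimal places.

g(5.1) = -19.530000, g(9.5) = 44.710000
t2 = 9.500000 − 44.710000·(9.500000 − 5.100000) / (44.710000 − (-19.530000)) = 9.500000 − (196.724000)/(64.240000) = 6.437671
g(6.437671) = -4.096389
t3 = 6.437671 − (-4.096389)·(6.437671 − 9.500000) / (-4.096389 − 44.710000) = 6.437671 − (12.544490)/(-48.806389) = 6.694697
g(6.694697) = -0.721035
t4 = 6.694697 − (-0.721035)·(6.694697 − 6.437671) / (-0.721035 − (-4.096389)) = 6.694697 − (-0.185324)/(3.375354) = 6.749602

6.7496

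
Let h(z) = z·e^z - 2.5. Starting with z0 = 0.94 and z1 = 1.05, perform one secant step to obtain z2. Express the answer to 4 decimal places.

h(0.94) = -0.093617, h(1.05) = 0.500534
z2 = 1.050000 − 0.500534·(1.050000 − 0.940000) / (0.500534 − (-0.093617)) = 1.050000 − (0.055059)/(0.594151) = 0.957332

0.9573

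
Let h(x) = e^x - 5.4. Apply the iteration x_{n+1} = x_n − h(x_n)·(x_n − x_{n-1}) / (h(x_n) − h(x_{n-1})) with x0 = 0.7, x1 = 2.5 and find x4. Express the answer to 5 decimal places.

1.71657

h(0.7) = -3.3862473, h(2.5) = 6.7824940
x2 = 2.5000000 − 6.7824940·(2.5000000 − 0.7000000) / (6.7824940 − (-3.3862473)) = 2.5000000 − (12.2084891)/(10.1687413) = 1.2994100
h(1.2994100) = -1.7328676
x3 = 1.2994100 − (-1.7328676)·(1.2994100 − 2.5000000) / (-1.7328676 − 6.7824940) = 1.2994100 − (2.0804635)/(-8.5153616) = 1.5437289
h(1.5437289) = -0.7179836
x4 = 1.5437289 − (-0.7179836)·(1.5437289 − 1.2994100) / (-0.7179836 − (-1.7328676)) = 1.5437289 − (-0.1754170)/(1.0148840) = 1.7165732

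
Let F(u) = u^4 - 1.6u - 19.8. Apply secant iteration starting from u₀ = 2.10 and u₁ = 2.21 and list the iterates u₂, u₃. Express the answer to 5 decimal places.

F(2.10) = -3.7119000, F(2.21) = 0.5184328
u₂ = 2.2100000 − 0.5184328·(2.2100000 − 2.1000000) / (0.5184328 − (-3.7119000)) = 2.2100000 − (0.0570276)/(4.2303328) = 2.1965194
F(2.1965194) = -0.0367271
u₃ = 2.1965194 − (-0.0367271)·(2.1965194 − 2.2100000) / (-0.0367271 − 0.5184328) = 2.1965194 − (0.0004951)/(-0.5551599) = 2.1974112

2.19652, 2.19741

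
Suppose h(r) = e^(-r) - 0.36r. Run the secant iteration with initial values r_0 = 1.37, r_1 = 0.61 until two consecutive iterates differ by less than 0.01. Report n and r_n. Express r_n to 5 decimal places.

h(1.37) = -0.2390930, h(0.61) = 0.3237509
r_2 = 0.6100000 − 0.3237509·(-0.7600000)/(0.5628439) = 1.0471561;  |Δ| = 0.4371561
h(1.0471561) = -0.0260419
r_3 = 1.0471561 − (-0.0260419)·(0.4371561)/(-0.3497927) = 1.0146101;  |Δ| = 0.0325460
h(1.0146101) = -0.0027159
r_4 = 1.0146101 − (-0.0027159)·(-0.0325460)/(0.0233260) = 1.0108207;  |Δ| = 0.0037894
|r_4 − r_3| = 0.0037894 < 0.01

n = 4, r_n = 1.01082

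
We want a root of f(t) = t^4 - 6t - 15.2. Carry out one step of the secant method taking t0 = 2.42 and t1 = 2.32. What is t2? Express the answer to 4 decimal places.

f(2.42) = 4.577421, f(2.32) = -0.149770
t2 = 2.320000 − (-0.149770)·(2.320000 − 2.420000) / (-0.149770 − 4.577421) = 2.320000 − (0.014977)/(-4.727191) = 2.323168

2.3232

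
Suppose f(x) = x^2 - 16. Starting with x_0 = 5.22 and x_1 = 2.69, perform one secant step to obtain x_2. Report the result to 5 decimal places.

f(5.22) = 11.2484000, f(2.69) = -8.7639000
x_2 = 2.6900000 − (-8.7639000)·(2.6900000 − 5.2200000) / (-8.7639000 − 11.2484000) = 2.6900000 − (22.1726670)/(-20.0123000) = 3.7979520

3.79795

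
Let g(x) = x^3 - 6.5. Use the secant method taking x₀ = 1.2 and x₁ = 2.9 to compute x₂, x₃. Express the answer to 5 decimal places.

1.55799, 1.73501

g(1.2) = -4.7720000, g(2.9) = 17.8890000
x₂ = 2.9000000 − 17.8890000·(2.9000000 − 1.2000000) / (17.8890000 − (-4.7720000)) = 2.9000000 − (30.4113000)/(22.6610000) = 1.5579895
g(1.5579895) = -2.7182434
x₃ = 1.5579895 − (-2.7182434)·(1.5579895 − 2.9000000) / (-2.7182434 − 17.8890000) = 1.5579895 − (3.6479111)/(-20.6072434) = 1.7350103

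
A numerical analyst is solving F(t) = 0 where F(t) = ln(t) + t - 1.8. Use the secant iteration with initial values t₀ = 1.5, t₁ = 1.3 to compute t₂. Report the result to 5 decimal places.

1.43852

F(1.5) = 0.1054651, F(1.3) = -0.2376357
t₂ = 1.3000000 − (-0.2376357)·(1.3000000 − 1.5000000) / (-0.2376357 − 0.1054651) = 1.3000000 − (0.0475271)/(-0.3431008) = 1.4385224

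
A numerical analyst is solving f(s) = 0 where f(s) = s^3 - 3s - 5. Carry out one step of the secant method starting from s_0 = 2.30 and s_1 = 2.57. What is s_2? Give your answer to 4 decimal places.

f(2.30) = 0.267000, f(2.57) = 4.264593
s_2 = 2.570000 − 4.264593·(2.570000 − 2.300000) / (4.264593 − 0.267000) = 2.570000 − (1.151440)/(3.997593) = 2.281967

2.2820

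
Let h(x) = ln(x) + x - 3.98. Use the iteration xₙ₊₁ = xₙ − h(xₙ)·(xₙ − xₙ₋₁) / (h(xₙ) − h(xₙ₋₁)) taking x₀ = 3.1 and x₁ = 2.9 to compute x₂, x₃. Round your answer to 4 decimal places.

2.9115, 2.9114

h(3.1) = 0.251402, h(2.9) = -0.015289
x₂ = 2.900000 − (-0.015289)·(2.900000 − 3.100000) / (-0.015289 − 0.251402) = 2.900000 − (0.003058)/(-0.266691) = 2.911466
h(2.911466) = 0.000123
x₃ = 2.911466 − 0.000123·(2.911466 − 2.900000) / (0.000123 − (-0.015289)) = 2.911466 − (0.000001)/(0.015412) = 2.911375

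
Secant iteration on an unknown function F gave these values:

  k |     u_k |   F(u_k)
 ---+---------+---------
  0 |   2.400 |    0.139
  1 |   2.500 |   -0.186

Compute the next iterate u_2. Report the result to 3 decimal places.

u_2 = 2.500 − (-0.186)·(2.500 − 2.400) / (-0.186 − 0.139)
   = 2.500 − (-0.01860)/(-0.32500) = 2.44277

2.443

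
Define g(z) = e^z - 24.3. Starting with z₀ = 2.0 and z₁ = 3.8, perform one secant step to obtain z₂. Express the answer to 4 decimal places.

2.8158

g(2.0) = -16.910944, g(3.8) = 20.401184
z₂ = 3.800000 − 20.401184·(3.800000 − 2.000000) / (20.401184 − (-16.910944)) = 3.800000 − (36.722132)/(37.312128) = 2.815812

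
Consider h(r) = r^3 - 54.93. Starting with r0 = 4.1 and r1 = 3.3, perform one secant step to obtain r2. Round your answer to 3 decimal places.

3.761

h(4.1) = 13.99100, h(3.3) = -18.99300
r2 = 3.30000 − (-18.99300)·(3.30000 − 4.10000) / (-18.99300 − 13.99100) = 3.30000 − (15.19440)/(-32.98400) = 3.76066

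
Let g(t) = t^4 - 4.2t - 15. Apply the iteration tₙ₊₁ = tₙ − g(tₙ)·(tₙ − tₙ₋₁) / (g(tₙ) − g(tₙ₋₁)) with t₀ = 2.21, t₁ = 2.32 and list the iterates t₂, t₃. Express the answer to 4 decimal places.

2.2201, 2.2208

g(2.21) = -0.427567, g(2.32) = 4.226230
t₂ = 2.320000 − 4.226230·(2.320000 − 2.210000) / (4.226230 − (-0.427567)) = 2.320000 − (0.464885)/(4.653797) = 2.220106
g(2.220106) = -0.030670
t₃ = 2.220106 − (-0.030670)·(2.220106 − 2.320000) / (-0.030670 − 4.226230) = 2.220106 − (0.003064)/(-4.256900) = 2.220826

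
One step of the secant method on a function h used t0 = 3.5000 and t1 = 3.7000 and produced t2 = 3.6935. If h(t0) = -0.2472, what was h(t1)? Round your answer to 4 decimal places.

0.0083

The secant line through (3.5000, -0.2472) and (3.7000, h(t1)) crosses zero at t2 = 3.6935.
So (3.5000, -0.2472), (3.7000, h(t1)), (3.6935, 0) are collinear:
h(t1) = -0.2472 · (3.7000 − 3.6935) / (3.5000 − 3.6935) = -0.2472 · (0.006500)/(-0.193500) = 0.008304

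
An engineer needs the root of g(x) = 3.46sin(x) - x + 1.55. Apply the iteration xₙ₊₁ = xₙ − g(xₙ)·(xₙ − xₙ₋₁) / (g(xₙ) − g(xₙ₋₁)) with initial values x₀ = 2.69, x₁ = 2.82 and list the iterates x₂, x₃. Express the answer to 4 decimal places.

2.7780, 2.7786

g(2.69) = 0.369941, g(2.82) = -0.176370
x₂ = 2.820000 − (-0.176370)·(2.820000 − 2.690000) / (-0.176370 − 0.369941) = 2.820000 − (-0.022928)/(-0.546311) = 2.778031
g(2.778031) = 0.002363
x₃ = 2.778031 − 0.002363·(2.778031 − 2.820000) / (0.002363 − (-0.176370)) = 2.778031 − (-0.000099)/(0.178734) = 2.778586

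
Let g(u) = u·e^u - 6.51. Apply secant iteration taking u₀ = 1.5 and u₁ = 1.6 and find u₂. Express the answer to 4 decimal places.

1.4823

g(1.5) = 0.212534, g(1.6) = 1.414852
u₂ = 1.600000 − 1.414852·(1.600000 − 1.500000) / (1.414852 − 0.212534) = 1.600000 − (0.141485)/(1.202318) = 1.482323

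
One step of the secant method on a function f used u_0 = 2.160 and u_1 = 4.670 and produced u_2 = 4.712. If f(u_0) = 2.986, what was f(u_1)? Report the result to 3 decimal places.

0.049

The secant line through (2.160, 2.986) and (4.670, f(u_1)) crosses zero at u_2 = 4.712.
So (2.160, 2.986), (4.670, f(u_1)), (4.712, 0) are collinear:
f(u_1) = 2.986 · (4.670 − 4.712) / (2.160 − 4.712) = 2.986 · (-0.04200)/(-2.55200) = 0.04914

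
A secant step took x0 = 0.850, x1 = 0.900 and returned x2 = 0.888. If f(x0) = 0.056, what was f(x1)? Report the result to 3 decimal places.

-0.018

The secant line through (0.850, 0.056) and (0.900, f(x1)) crosses zero at x2 = 0.888.
So (0.850, 0.056), (0.900, f(x1)), (0.888, 0) are collinear:
f(x1) = 0.056 · (0.900 − 0.888) / (0.850 − 0.888) = 0.056 · (0.01200)/(-0.03800) = -0.01768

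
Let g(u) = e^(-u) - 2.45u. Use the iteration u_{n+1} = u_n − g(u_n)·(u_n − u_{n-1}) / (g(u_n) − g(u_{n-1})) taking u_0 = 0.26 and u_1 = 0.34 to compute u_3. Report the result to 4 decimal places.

g(0.26) = 0.134052, g(0.34) = -0.121230
u_2 = 0.340000 − (-0.121230)·(0.340000 − 0.260000) / (-0.121230 − 0.134052) = 0.340000 − (-0.009698)/(-0.255281) = 0.302009
g(0.302009) = -0.000591
u_3 = 0.302009 − (-0.000591)·(0.302009 − 0.340000) / (-0.000591 − (-0.121230)) = 0.302009 − (0.000022)/(0.120639) = 0.301823

0.3018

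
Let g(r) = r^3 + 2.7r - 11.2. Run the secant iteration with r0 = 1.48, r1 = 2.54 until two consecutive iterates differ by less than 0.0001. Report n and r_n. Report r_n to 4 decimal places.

n = 6, r_n = 1.8402

g(1.48) = -3.962208, g(2.54) = 12.045064
r2 = 2.540000 − 12.045064·(1.060000)/(16.007272) = 1.742377;  |Δ| = 0.797623
g(1.742377) = -1.205938
r3 = 1.742377 − (-1.205938)·(-0.797623)/(-13.251002) = 1.814967;  |Δ| = 0.072590
g(1.814967) = -0.320902
r4 = 1.814967 − (-0.320902)·(0.072590)/(0.885036) = 1.841287;  |Δ| = 0.026320
g(1.841287) = 0.014054
r5 = 1.841287 − 0.014054·(0.026320)/(0.334956) = 1.840182;  |Δ| = 0.001104
g(1.840182) = -0.000153
r6 = 1.840182 − (-0.000153)·(-0.001104)/(-0.014207) = 1.840194;  |Δ| = 0.000012
|r6 − r5| = 0.000012 < 0.0001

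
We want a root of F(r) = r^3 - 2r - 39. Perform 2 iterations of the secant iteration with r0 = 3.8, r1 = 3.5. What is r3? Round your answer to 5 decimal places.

F(3.8) = 8.2720000, F(3.5) = -3.1250000
r2 = 3.5000000 − (-3.1250000)·(3.5000000 − 3.8000000) / (-3.1250000 − 8.2720000) = 3.5000000 − (0.9375000)/(-11.3970000) = 3.5822585
F(3.5822585) = -0.1949131
r3 = 3.5822585 − (-0.1949131)·(3.5822585 − 3.5000000) / (-0.1949131 − (-3.1250000)) = 3.5822585 − (-0.0160333)/(2.9300869) = 3.5877304

3.58773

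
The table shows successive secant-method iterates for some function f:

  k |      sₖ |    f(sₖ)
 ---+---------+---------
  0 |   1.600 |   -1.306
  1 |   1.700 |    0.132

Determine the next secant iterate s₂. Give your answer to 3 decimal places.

1.691

s₂ = 1.700 − 0.132·(1.700 − 1.600) / (0.132 − (-1.306))
   = 1.700 − (0.01320)/(1.43800) = 1.69082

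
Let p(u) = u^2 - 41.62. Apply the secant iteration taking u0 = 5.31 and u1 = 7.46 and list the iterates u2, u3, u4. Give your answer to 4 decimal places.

p(5.31) = -13.423900, p(7.46) = 14.031600
u2 = 7.460000 − 14.031600·(7.460000 − 5.310000) / (14.031600 − (-13.423900)) = 7.460000 − (30.167940)/(27.455500) = 6.361206
p(6.361206) = -1.155059
u3 = 6.361206 − (-1.155059)·(6.361206 − 7.460000) / (-1.155059 − 14.031600) = 6.361206 − (1.269172)/(-15.186659) = 6.444777
p(6.444777) = -0.084844
u4 = 6.444777 − (-0.084844)·(6.444777 − 6.361206) / (-0.084844 − (-1.155059)) = 6.444777 − (-0.007091)/(1.070215) = 6.451403

6.3612, 6.4448, 6.4514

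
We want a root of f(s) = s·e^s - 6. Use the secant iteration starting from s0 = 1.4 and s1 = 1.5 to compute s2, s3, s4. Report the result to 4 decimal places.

1.4309, 1.4323, 1.4324

f(1.4) = -0.322720, f(1.5) = 0.722534
s2 = 1.500000 − 0.722534·(1.500000 − 1.400000) / (0.722534 − (-0.322720)) = 1.500000 − (0.072253)/(1.045254) = 1.430875
f(1.430875) = -0.015572
s3 = 1.430875 − (-0.015572)·(1.430875 − 1.500000) / (-0.015572 − 0.722534) = 1.430875 − (0.001076)/(-0.738105) = 1.432333
f(1.432333) = -0.000730
s4 = 1.432333 − (-0.000730)·(1.432333 − 1.430875) / (-0.000730 − (-0.015572)) = 1.432333 − (-0.000001)/(0.014842) = 1.432405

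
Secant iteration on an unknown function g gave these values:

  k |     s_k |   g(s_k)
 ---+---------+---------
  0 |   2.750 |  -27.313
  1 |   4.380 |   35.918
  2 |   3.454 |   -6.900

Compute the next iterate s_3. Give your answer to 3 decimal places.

s_3 = 3.454 − (-6.900)·(3.454 − 4.380) / (-6.900 − 35.918)
   = 3.454 − (6.38940)/(-42.81800) = 3.60322

3.603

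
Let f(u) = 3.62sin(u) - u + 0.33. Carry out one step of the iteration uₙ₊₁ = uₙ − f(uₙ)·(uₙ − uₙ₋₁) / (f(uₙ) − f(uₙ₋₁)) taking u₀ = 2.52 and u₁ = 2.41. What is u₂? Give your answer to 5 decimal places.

f(2.52) = -0.0819630, f(2.41) = 0.3383612
u₂ = 2.4100000 − 0.3383612·(2.4100000 − 2.5200000) / (0.3383612 − (-0.0819630)) = 2.4100000 − (-0.0372197)/(0.4203243) = 2.4985500

2.49855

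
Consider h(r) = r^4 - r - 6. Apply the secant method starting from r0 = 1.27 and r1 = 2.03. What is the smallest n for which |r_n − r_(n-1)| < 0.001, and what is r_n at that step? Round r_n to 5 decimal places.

n = 6, r_n = 1.66384

h(1.27) = -4.6685536, h(2.03) = 8.9518168
r2 = 2.0300000 − 8.9518168·(0.7600000)/(13.6203704) = 1.5304996;  |Δ| = 0.4995004
h(1.5304996) = -2.0435262
r3 = 1.5304996 − (-2.0435262)·(-0.4995004)/(-10.9953430) = 1.6233336;  |Δ| = 0.0928340
h(1.6233336) = -0.6789911
r4 = 1.6233336 − (-0.6789911)·(0.0928340)/(1.3645351) = 1.6695277;  |Δ| = 0.0461941
h(1.6695277) = 0.0996410
r5 = 1.6695277 − 0.0996410·(0.0461941)/(0.7786320) = 1.6636163;  |Δ| = 0.0059114
h(1.6636163) = -0.0039002
r6 = 1.6636163 − (-0.0039002)·(-0.0059114)/(-0.1035411) = 1.6638390;  |Δ| = 0.0002227
|r6 − r5| = 0.0002227 < 0.001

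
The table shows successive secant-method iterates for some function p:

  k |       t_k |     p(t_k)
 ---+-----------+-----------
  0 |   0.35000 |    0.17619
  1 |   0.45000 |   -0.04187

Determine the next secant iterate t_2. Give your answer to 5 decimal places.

0.43080

t_2 = 0.45000 − (-0.04187)·(0.45000 − 0.35000) / (-0.04187 − 0.17619)
   = 0.45000 − (-0.0041870)/(-0.2180600) = 0.4307989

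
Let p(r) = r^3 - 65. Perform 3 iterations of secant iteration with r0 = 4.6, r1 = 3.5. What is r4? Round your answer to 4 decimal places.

p(4.6) = 32.336000, p(3.5) = -22.125000
r2 = 3.500000 − (-22.125000)·(3.500000 − 4.600000) / (-22.125000 − 32.336000) = 3.500000 − (24.337500)/(-54.461000) = 3.946879
p(3.946879) = -3.516076
r3 = 3.946879 − (-3.516076)·(3.946879 − 3.500000) / (-3.516076 − (-22.125000)) = 3.946879 − (-1.571262)/(18.608924) = 4.031315
p(4.031315) = 0.514936
r4 = 4.031315 − 0.514936·(4.031315 − 3.946879) / (0.514936 − (-3.516076)) = 4.031315 − (0.043479)/(4.031012) = 4.020529

4.0205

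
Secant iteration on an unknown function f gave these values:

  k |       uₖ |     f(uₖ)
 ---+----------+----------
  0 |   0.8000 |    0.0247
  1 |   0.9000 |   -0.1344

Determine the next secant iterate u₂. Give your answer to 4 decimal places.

u₂ = 0.9000 − (-0.1344)·(0.9000 − 0.8000) / (-0.1344 − 0.0247)
   = 0.9000 − (-0.013440)/(-0.159100) = 0.815525

0.8155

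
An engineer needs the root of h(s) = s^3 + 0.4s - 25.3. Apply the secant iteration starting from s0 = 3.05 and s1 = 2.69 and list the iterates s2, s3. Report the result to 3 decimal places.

h(3.05) = 4.29262, h(2.69) = -4.75889
s2 = 2.69000 − (-4.75889)·(2.69000 − 3.05000) / (-4.75889 − 4.29262) = 2.69000 − (1.71320)/(-9.05152) = 2.87927
h(2.87927) = -0.27852
s3 = 2.87927 − (-0.27852)·(2.87927 − 2.69000) / (-0.27852 − (-4.75889)) = 2.87927 − (-0.05272)/(4.48037) = 2.89104

2.879, 2.891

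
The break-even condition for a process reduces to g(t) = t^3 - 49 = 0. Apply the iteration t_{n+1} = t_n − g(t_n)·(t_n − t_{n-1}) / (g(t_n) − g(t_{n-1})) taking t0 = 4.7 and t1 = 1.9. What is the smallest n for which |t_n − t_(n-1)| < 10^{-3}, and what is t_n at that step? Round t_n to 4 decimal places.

g(4.7) = 54.823000, g(1.9) = -42.141000
t2 = 1.900000 − (-42.141000)·(-2.800000)/(-96.964000) = 3.116893;  |Δ| = 1.216893
g(3.116893) = -18.719320
t3 = 3.116893 − (-18.719320)·(1.216893)/(23.421680) = 4.089471;  |Δ| = 0.972578
g(4.089471) = 19.391370
t4 = 4.089471 − 19.391370·(0.972578)/(38.110690) = 3.594606;  |Δ| = 0.494864
g(3.594606) = -2.553386
t5 = 3.594606 − (-2.553386)·(-0.494864)/(-21.944756) = 3.652186;  |Δ| = 0.057580
g(3.652186) = -0.285434
t6 = 3.652186 − (-0.285434)·(0.057580)/(2.267952) = 3.659433;  |Δ| = 0.007247
g(3.659433) = 0.005124
t7 = 3.659433 − 0.005124·(0.007247)/(0.290557) = 3.659305;  |Δ| = 0.000128
|t7 − t6| = 0.000128 < 10^{-3}

n = 7, t_n = 3.6593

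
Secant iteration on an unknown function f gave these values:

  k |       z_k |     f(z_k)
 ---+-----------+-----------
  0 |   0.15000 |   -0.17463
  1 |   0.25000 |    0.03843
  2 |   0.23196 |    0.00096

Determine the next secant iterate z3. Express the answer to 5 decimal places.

z3 = 0.23196 − 0.00096·(0.23196 − 0.25000) / (0.00096 − 0.03843)
   = 0.23196 − (-0.0000173)/(-0.0374700) = 0.2314978

0.23150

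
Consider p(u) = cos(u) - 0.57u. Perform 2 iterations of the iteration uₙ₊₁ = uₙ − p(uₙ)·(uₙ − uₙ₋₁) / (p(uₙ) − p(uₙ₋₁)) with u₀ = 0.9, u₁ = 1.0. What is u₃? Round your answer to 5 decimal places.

p(0.9) = 0.1086100, p(1.0) = -0.0296977
u₂ = 1.0000000 − (-0.0296977)·(1.0000000 − 0.9000000) / (-0.0296977 − 0.1086100) = 1.0000000 − (-0.0029698)/(-0.1383077) = 0.9785278
p(0.9785278) = 0.0004838
u₃ = 0.9785278 − 0.0004838·(0.9785278 − 1.0000000) / (0.0004838 − (-0.0296977)) = 0.9785278 − (-0.0000104)/(0.0301814) = 0.9788720

0.97887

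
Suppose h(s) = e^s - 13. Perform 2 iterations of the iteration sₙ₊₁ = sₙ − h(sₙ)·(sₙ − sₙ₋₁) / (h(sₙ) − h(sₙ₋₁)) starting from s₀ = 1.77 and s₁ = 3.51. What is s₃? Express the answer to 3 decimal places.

h(1.77) = -7.12915, h(3.51) = 20.44827
s₂ = 3.51000 − 20.44827·(3.51000 − 1.77000) / (20.44827 − (-7.12915)) = 3.51000 − (35.57999)/(27.57741) = 2.21981
h(2.21981) = -3.79438
s₃ = 2.21981 − (-3.79438)·(2.21981 − 3.51000) / (-3.79438 − 20.44827) = 2.21981 − (4.89545)/(-24.24265) = 2.42175

2.422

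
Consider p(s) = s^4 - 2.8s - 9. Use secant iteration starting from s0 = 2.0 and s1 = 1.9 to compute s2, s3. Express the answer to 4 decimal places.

p(2.0) = 1.400000, p(1.9) = -1.287900
s2 = 1.900000 − (-1.287900)·(1.900000 − 2.000000) / (-1.287900 − 1.400000) = 1.900000 − (0.128790)/(-2.687900) = 1.947915
p(1.947915) = -0.056904
s3 = 1.947915 − (-0.056904)·(1.947915 − 1.900000) / (-0.056904 − (-1.287900)) = 1.947915 − (-0.002727)/(1.230996) = 1.950130

1.9479, 1.9501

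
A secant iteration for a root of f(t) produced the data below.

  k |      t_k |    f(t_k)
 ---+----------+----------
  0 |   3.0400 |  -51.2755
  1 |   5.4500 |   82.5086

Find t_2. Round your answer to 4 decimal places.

t_2 = 5.4500 − 82.5086·(5.4500 − 3.0400) / (82.5086 − (-51.2755))
   = 5.4500 − (198.845726)/(133.784100) = 3.963682

3.9637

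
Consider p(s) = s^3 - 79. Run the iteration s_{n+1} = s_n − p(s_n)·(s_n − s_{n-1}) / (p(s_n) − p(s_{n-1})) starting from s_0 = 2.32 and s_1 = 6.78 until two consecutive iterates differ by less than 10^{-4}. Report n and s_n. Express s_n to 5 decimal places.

n = 8, s_n = 4.29084

p(2.32) = -66.5128320, p(6.78) = 232.6657520
s_2 = 6.7800000 − 232.6657520·(4.4600000)/(299.1785840) = 3.3115390;  |Δ| = 3.4684610
p(3.3115390) = -42.6847015
s_3 = 3.3115390 − (-42.6847015)·(-3.4684610)/(-275.3504535) = 3.8492182;  |Δ| = 0.5376792
p(3.8492182) = -21.9681313
s_4 = 3.8492182 − (-21.9681313)·(0.5376792)/(20.7165702) = 4.4193806;  |Δ| = 0.5701623
p(4.4193806) = 7.3145888
s_5 = 4.4193806 − 7.3145888·(0.5701623)/(29.2827201) = 4.2769586;  |Δ| = 0.1424220
p(4.2769586) = -0.7642707
s_6 = 4.2769586 − (-0.7642707)·(-0.1424220)/(-8.0788595) = 4.2904319;  |Δ| = 0.0134733
p(4.2904319) = -0.0225628
s_7 = 4.2904319 − (-0.0225628)·(0.0134733)/(0.7417079) = 4.2908418;  |Δ| = 0.0004099
p(4.2908418) = 0.0000732
s_8 = 4.2908418 − 0.0000732·(0.0004099)/(0.0226359) = 4.2908404;  |Δ| = 0.0000013
|s_8 − s_7| = 0.0000013 < 10^{-4}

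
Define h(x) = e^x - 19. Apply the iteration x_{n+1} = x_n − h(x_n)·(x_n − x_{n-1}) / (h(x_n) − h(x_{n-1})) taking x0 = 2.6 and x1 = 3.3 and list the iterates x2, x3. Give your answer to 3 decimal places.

2.884, 2.934

h(2.6) = -5.53626, h(3.3) = 8.11264
x2 = 3.30000 − 8.11264·(3.30000 − 2.60000) / (8.11264 − (-5.53626)) = 3.30000 − (5.67885)/(13.64890) = 2.88393
h(2.88393) = -1.11551
x3 = 2.88393 − (-1.11551)·(2.88393 − 3.30000) / (-1.11551 − 8.11264) = 2.88393 − (0.46413)/(-9.22815) = 2.93423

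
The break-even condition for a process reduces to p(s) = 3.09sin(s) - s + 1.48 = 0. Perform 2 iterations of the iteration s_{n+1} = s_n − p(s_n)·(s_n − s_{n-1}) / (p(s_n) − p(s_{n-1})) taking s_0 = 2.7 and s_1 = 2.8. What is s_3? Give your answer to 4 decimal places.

p(2.7) = 0.100604, p(2.8) = -0.284887
s_2 = 2.800000 − (-0.284887)·(2.800000 − 2.700000) / (-0.284887 − 0.100604) = 2.800000 − (-0.028489)/(-0.385490) = 2.726098
p(2.726098) = 0.001159
s_3 = 2.726098 − 0.001159·(2.726098 − 2.800000) / (0.001159 − (-0.284887)) = 2.726098 − (-0.000086)/(0.286046) = 2.726397

2.7264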